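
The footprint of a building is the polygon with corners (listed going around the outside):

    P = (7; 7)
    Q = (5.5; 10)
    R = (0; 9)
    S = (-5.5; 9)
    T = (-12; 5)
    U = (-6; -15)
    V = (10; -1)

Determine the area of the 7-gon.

327

Cross-terms: 31.5, 49.5, 49.5, 80.5, 210, 156, 77  ⇒  Σ = 654
Area = |Σ|/2 = 327.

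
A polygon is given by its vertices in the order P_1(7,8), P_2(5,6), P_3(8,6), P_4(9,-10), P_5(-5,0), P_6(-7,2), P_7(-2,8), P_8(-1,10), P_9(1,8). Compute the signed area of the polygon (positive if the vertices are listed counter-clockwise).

-170

Apply the surveyor's formula: 2A = Σ (x_i·y_{i+1} − x_{i+1}·y_i), indices taken mod 9.
P_1→P_2: (7)(6) − (5)(8) = 2
P_2→P_3: (5)(6) − (8)(6) = -18
P_3→P_4: (8)(-10) − (9)(6) = -134
P_4→P_5: (9)(0) − (-5)(-10) = -50
P_5→P_6: (-5)(2) − (-7)(0) = -10
P_6→P_7: (-7)(8) − (-2)(2) = -52
P_7→P_8: (-2)(10) − (-1)(8) = -12
P_8→P_9: (-1)(8) − (1)(10) = -18
P_9→P_1: (1)(8) − (7)(8) = -48
Σ = -340
Signed area = Σ/2 = -170 (negative ⇒ clockwise traversal).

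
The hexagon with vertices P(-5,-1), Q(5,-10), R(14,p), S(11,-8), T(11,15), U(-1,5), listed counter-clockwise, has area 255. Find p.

-13

The doubled signed area Σ (x_i y_{i+1} − x_{i+1} y_i) is linear in p.
With p=0 it equals 432; the coefficient of p is -6 (from the two edges through R).
So -6·p + 432 = 2·255 = 510 ⇒ p = -13.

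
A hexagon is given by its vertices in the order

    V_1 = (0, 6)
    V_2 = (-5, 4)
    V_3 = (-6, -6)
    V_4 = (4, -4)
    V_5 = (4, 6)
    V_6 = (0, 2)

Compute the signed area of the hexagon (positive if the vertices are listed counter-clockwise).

Apply the shoelace formula: 2A = Σ (x_i·y_{i+1} − x_{i+1}·y_i), indices taken mod 6.
V_1→V_2: (0)(4) − (-5)(6) = 30
V_2→V_3: (-5)(-6) − (-6)(4) = 54
V_3→V_4: (-6)(-4) − (4)(-6) = 48
V_4→V_5: (4)(6) − (4)(-4) = 40
V_5→V_6: (4)(2) − (0)(6) = 8
V_6→V_1: (0)(6) − (0)(2) = 0
Σ = 180
Signed area = Σ/2 = 90 (positive ⇒ counter-clockwise traversal).

90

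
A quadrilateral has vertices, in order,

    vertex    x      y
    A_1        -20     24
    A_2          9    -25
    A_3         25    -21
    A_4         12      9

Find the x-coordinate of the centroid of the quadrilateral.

569/111

Apply the shoelace (surveyor's) formula. First the cross-terms c_i = x_i·y_{i+1} − x_{i+1}·y_i:
  284, 436, 477, 468  ⇒  2A = 1665, A = 832.5.
Then Σ (x_i + x_{i+1})·c_i = 25605, so x̄ = 25605 / (6·832.5) = 569/111.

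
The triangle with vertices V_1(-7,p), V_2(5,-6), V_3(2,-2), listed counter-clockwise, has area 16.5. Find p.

The doubled signed area Σ (x_i y_{i+1} − x_{i+1} y_i) is linear in p.
With p=0 it equals 30; the coefficient of p is -3 (from the two edges through V_1).
So -3·p + 30 = 2·16.5 = 33 ⇒ p = -1.

-1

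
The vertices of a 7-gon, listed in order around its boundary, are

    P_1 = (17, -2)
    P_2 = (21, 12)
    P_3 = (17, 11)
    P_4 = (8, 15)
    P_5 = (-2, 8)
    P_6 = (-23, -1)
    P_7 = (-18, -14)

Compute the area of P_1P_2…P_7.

Apply Gauss's area formula: 2A = Σ (x_i·y_{i+1} − x_{i+1}·y_i), indices taken mod 7.
P_1→P_2: (17)(12) − (21)(-2) = 246
P_2→P_3: (21)(11) − (17)(12) = 27
P_3→P_4: (17)(15) − (8)(11) = 167
P_4→P_5: (8)(8) − (-2)(15) = 94
P_5→P_6: (-2)(-1) − (-23)(8) = 186
P_6→P_7: (-23)(-14) − (-18)(-1) = 304
P_7→P_1: (-18)(-2) − (17)(-14) = 274
Σ = 1298
Area = |Σ|/2 = 649.

649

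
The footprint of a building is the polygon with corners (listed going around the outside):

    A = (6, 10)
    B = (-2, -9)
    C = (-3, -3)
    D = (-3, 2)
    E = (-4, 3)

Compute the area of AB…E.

Apply the surveyor's formula: 2A = Σ (x_i·y_{i+1} − x_{i+1}·y_i), indices taken mod 5.
A→B: (6)(-9) − (-2)(10) = -34
B→C: (-2)(-3) − (-3)(-9) = -21
C→D: (-3)(2) − (-3)(-3) = -15
D→E: (-3)(3) − (-4)(2) = -1
E→A: (-4)(10) − (6)(3) = -58
Σ = -129
Area = |Σ|/2 = 64.5.

64.5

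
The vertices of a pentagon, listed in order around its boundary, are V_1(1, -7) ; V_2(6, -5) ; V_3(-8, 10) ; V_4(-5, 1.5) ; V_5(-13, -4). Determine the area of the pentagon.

V_1→V_2: (1)(-5) − (6)(-7) = 37
V_2→V_3: (6)(10) − (-8)(-5) = 20
V_3→V_4: (-8)(1.5) − (-5)(10) = 38
V_4→V_5: (-5)(-4) − (-13)(1.5) = 39.5
V_5→V_1: (-13)(-7) − (1)(-4) = 95
Σ = 229.5
Area = |Σ|/2 = 114.75.

114.75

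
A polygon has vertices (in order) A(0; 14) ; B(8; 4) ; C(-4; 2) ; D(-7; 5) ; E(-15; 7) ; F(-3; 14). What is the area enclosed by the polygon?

A→B: (0)(4) − (8)(14) = -112
B→C: (8)(2) − (-4)(4) = 32
C→D: (-4)(5) − (-7)(2) = -6
D→E: (-7)(7) − (-15)(5) = 26
E→F: (-15)(14) − (-3)(7) = -189
F→A: (-3)(14) − (0)(14) = -42
Σ = -291
Area = |Σ|/2 = 145.5.

145.5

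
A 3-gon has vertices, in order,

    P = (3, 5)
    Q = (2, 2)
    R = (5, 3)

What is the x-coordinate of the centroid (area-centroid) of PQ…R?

10/3

Apply Gauss's area formula. First the cross-terms c_i = x_i·y_{i+1} − x_{i+1}·y_i:
  -4, -4, 16  ⇒  2A = 8, A = 4.
Then Σ (x_i + x_{i+1})·c_i = 80, so x̄ = 80 / (6·4) = 10/3.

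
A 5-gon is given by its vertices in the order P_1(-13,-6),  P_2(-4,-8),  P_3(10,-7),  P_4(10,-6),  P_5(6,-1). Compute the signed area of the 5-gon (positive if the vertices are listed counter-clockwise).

87.5

Apply the shoelace formula: 2A = Σ (x_i·y_{i+1} − x_{i+1}·y_i), indices taken mod 5.
Σ = (80) + (108) + (10) + (26) + (-49) = 175
Signed area = Σ/2 = 87.5 (positive ⇒ counter-clockwise traversal).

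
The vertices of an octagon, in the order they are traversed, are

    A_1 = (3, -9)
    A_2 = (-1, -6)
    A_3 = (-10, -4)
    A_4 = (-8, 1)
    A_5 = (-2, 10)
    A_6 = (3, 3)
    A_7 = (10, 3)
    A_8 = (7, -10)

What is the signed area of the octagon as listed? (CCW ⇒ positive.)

Cross-terms: -27, -56, -42, -78, -36, -21, -121, -33  ⇒  Σ = -414
Signed area = Σ/2 = -207 (negative ⇒ clockwise traversal).

-207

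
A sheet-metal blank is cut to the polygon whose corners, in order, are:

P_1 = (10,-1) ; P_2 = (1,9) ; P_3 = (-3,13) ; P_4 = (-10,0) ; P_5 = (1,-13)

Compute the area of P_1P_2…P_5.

Apply the shoelace (surveyor's) formula: 2A = Σ (x_i·y_{i+1} − x_{i+1}·y_i), indices taken mod 5.
Σ = (91) + (40) + (130) + (130) + (129) = 520
Area = |Σ|/2 = 260.

260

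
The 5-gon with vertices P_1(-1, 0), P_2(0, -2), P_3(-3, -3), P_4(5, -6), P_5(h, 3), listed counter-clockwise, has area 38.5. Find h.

5

The doubled signed area Σ (x_i y_{i+1} − x_{i+1} y_i) is linear in h.
With h=0 it equals 47; the coefficient of h is 6 (from the two edges through P_5).
So 6·h + 47 = 2·38.5 = 77 ⇒ h = 5.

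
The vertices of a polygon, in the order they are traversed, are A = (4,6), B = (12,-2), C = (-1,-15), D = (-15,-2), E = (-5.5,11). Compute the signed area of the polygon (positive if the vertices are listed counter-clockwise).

Σ = (-80) + (-182) + (-223) + (-176) + (-77) = -738
Signed area = Σ/2 = -369 (negative ⇒ clockwise traversal).

-369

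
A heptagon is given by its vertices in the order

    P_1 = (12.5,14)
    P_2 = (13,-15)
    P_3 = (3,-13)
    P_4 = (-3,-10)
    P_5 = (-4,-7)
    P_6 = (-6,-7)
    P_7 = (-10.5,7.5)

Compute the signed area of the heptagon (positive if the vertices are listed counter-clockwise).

Apply the shoelace formula: 2A = Σ (x_i·y_{i+1} − x_{i+1}·y_i), indices taken mod 7.
Σ = (-369.5) + (-124) + (-69) + (-19) + (-14) + (-118.5) + (-240.75) = -954.75
Signed area = Σ/2 = -477.375 (negative ⇒ clockwise traversal).

-477.375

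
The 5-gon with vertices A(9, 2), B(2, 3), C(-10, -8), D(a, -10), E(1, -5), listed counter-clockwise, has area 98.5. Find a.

Write out the shoelace sum; only the two edges meeting at D involve a:
2·Area = [((-10)·(-10) − a·(-8)) + (a·(-5) − 1·(-10))] + 84
       = 3·a + 194 = 197
⇒ a = 1.

1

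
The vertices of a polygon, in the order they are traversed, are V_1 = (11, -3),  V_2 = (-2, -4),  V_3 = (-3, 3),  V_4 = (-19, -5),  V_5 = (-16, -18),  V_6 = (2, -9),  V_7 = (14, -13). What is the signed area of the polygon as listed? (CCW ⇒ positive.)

Σ = (-50) + (-18) + (72) + (262) + (180) + (100) + (101) = 647
Signed area = Σ/2 = 323.5 (positive ⇒ counter-clockwise traversal).

323.5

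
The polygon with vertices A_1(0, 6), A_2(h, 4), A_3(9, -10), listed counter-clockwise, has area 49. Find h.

-5

Write out the shoelace sum; only the two edges meeting at A_2 involve h:
2·Area = [(0·4 − h·6) + (h·(-10) − 9·4)] + 54
       = -16·h + 18 = 98
⇒ h = -5.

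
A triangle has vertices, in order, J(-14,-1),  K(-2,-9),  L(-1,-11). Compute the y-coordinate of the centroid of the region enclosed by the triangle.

-7

Apply the shoelace formula. First the cross-terms c_i = x_i·y_{i+1} − x_{i+1}·y_i:
  124, 13, -153  ⇒  2A = -16, A = -8.
Then Σ (y_i + y_{i+1})·c_i = 336, so ȳ = 336 / (6·(-8)) = -7.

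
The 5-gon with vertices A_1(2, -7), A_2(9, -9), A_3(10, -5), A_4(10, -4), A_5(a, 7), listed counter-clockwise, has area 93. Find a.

-10

Write out the shoelace sum; only the two edges meeting at A_5 involve a:
2·Area = [(10·7 − a·(-4)) + (a·(-7) − 2·7)] + 100
       = -3·a + 156 = 186
⇒ a = -10.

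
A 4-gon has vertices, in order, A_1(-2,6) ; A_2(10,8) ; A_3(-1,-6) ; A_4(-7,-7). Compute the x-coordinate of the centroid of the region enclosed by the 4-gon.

4/9

Apply Gauss's area formula. First the cross-terms c_i = x_i·y_{i+1} − x_{i+1}·y_i:
  -76, -52, -35, -56  ⇒  2A = -219, A = -109.5.
Then Σ (x_i + x_{i+1})·c_i = -292, so x̄ = -292 / (6·(-109.5)) = 4/9.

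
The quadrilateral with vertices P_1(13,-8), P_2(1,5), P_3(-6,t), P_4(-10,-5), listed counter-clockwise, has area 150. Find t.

Write out the shoelace sum; only the two edges meeting at P_3 involve t:
2·Area = [(1·t − (-6)·5) + ((-6)·(-5) − (-10)·t)] + 218
       = 11·t + 278 = 300
⇒ t = 2.

2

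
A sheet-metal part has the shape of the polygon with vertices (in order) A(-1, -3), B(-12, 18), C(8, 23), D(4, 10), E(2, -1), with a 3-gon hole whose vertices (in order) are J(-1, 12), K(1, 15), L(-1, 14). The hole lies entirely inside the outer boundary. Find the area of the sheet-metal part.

Outer boundary:
Apply the shoelace formula: 2A = Σ (x_i·y_{i+1} − x_{i+1}·y_i), indices taken mod 5.
A→B: (-1)(18) − (-12)(-3) = -54
B→C: (-12)(23) − (8)(18) = -420
C→D: (8)(10) − (4)(23) = -12
D→E: (4)(-1) − (2)(10) = -24
E→A: (2)(-3) − (-1)(-1) = -7
Σ = -517
Area = |Σ|/2 = 258.5.
Hole:
Apply the shoelace formula: 2A = Σ (x_i·y_{i+1} − x_{i+1}·y_i), indices taken mod 3.
Σ = (-27) + (29) + (2) = 4
Area = |Σ|/2 = 2.
Net area = 258.5 − 2 = 256.5.

256.5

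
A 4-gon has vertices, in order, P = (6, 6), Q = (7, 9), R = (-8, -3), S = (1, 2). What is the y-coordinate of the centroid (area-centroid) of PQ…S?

Apply the shoelace (surveyor's) formula. First the cross-terms c_i = x_i·y_{i+1} − x_{i+1}·y_i:
  12, 51, -13, -6  ⇒  2A = 44, A = 22.
Then Σ (y_i + y_{i+1})·c_i = 451, so ȳ = 451 / (6·22) = 41/12.

41/12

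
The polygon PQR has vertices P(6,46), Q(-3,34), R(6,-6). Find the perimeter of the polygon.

|PQ| = √((-9)² + (-12)²) = √225 = 15
|QR| = √((9)² + (-40)²) = √1681 = 41
|RP| = √((0)² + (52)²) = √2704 = 52
Perimeter = 15 + 41 + 52 = 108.

108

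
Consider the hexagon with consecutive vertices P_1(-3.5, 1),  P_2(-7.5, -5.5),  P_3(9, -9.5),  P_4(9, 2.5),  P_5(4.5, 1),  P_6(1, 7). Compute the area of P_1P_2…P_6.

154.625

Apply the surveyor's formula: 2A = Σ (x_i·y_{i+1} − x_{i+1}·y_i), indices taken mod 6.
Σ = (26.75) + (120.75) + (108) + (-2.25) + (30.5) + (25.5) = 309.25
Area = |Σ|/2 = 154.625.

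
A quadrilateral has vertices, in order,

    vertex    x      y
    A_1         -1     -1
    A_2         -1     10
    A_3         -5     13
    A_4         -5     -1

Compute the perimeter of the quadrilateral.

34

|A_1A_2| = √((0)² + (11)²) = √121 = 11
|A_2A_3| = √((-4)² + (3)²) = √25 = 5
|A_3A_4| = √((0)² + (-14)²) = √196 = 14
|A_4A_1| = √((4)² + (0)²) = √16 = 4
Perimeter = 11 + 5 + 14 + 4 = 34.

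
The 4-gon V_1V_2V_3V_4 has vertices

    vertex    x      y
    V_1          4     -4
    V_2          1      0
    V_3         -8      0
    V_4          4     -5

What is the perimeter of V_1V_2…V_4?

|V_1V_2| = √((-3)² + (4)²) = √25 = 5
|V_2V_3| = √((-9)² + (0)²) = √81 = 9
|V_3V_4| = √((12)² + (-5)²) = √169 = 13
|V_4V_1| = √((0)² + (1)²) = √1 = 1
Perimeter = 5 + 9 + 13 + 1 = 28.

28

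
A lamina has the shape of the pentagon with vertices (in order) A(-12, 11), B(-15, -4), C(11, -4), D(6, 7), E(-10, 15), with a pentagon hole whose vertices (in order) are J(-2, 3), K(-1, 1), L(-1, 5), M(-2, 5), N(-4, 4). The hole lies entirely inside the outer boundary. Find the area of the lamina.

319

Outer boundary:
Apply Gauss's area formula: 2A = Σ (x_i·y_{i+1} − x_{i+1}·y_i), indices taken mod 5.
Cross-terms: 213, 104, 101, 160, 70  ⇒  Σ = 648
Area = |Σ|/2 = 324.
Hole:
Apply the shoelace (surveyor's) formula: 2A = Σ (x_i·y_{i+1} − x_{i+1}·y_i), indices taken mod 5.
Σ = (1) + (-4) + (5) + (12) + (-4) = 10
Area = |Σ|/2 = 5.
Net area = 324 − 5 = 319.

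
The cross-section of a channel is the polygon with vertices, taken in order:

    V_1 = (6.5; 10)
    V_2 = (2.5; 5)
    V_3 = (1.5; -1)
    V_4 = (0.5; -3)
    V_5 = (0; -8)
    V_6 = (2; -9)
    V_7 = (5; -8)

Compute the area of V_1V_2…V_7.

V_1→V_2: (6.5)(5) − (2.5)(10) = 7.5
V_2→V_3: (2.5)(-1) − (1.5)(5) = -10
V_3→V_4: (1.5)(-3) − (0.5)(-1) = -4
V_4→V_5: (0.5)(-8) − (0)(-3) = -4
V_5→V_6: (0)(-9) − (2)(-8) = 16
V_6→V_7: (2)(-8) − (5)(-9) = 29
V_7→V_1: (5)(10) − (6.5)(-8) = 102
Σ = 136.5
Area = |Σ|/2 = 68.25.

68.25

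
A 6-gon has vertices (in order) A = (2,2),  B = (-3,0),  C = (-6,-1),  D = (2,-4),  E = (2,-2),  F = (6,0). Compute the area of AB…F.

Apply Gauss's area formula: 2A = Σ (x_i·y_{i+1} − x_{i+1}·y_i), indices taken mod 6.
Σ = (6) + (3) + (26) + (4) + (12) + (12) = 63
Area = |Σ|/2 = 31.5.

31.5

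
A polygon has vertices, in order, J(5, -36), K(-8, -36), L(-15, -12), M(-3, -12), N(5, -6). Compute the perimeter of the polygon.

|JK| = √((-13)² + (0)²) = √169 = 13
|KL| = √((-7)² + (24)²) = √625 = 25
|LM| = √((12)² + (0)²) = √144 = 12
|MN| = √((8)² + (6)²) = √100 = 10
|NJ| = √((0)² + (-30)²) = √900 = 30
Perimeter = 13 + 25 + 12 + 10 + 30 = 90.

90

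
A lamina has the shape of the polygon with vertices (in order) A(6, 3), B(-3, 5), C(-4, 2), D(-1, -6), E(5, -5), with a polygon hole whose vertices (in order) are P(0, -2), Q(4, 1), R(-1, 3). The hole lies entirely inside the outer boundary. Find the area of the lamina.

Outer boundary:
Apply Gauss's area formula: 2A = Σ (x_i·y_{i+1} − x_{i+1}·y_i), indices taken mod 5.
Cross-terms: 39, 14, 26, 35, 45  ⇒  Σ = 159
Area = |Σ|/2 = 79.5.
Hole:
Apply the shoelace (surveyor's) formula: 2A = Σ (x_i·y_{i+1} − x_{i+1}·y_i), indices taken mod 3.
Σ = (8) + (13) + (2) = 23
Area = |Σ|/2 = 11.5.
Net area = 79.5 − 11.5 = 68.

68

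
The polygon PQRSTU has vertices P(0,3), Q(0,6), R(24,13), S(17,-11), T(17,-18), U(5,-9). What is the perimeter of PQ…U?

88

|PQ| = √((0)² + (3)²) = √9 = 3
|QR| = √((24)² + (7)²) = √625 = 25
|RS| = √((-7)² + (-24)²) = √625 = 25
|ST| = √((0)² + (-7)²) = √49 = 7
|TU| = √((-12)² + (9)²) = √225 = 15
|UP| = √((-5)² + (12)²) = √169 = 13
Perimeter = 3 + 25 + 25 + 7 + 15 + 13 = 88.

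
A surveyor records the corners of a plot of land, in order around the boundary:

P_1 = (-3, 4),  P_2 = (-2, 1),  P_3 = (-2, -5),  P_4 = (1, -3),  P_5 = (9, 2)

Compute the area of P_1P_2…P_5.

Apply the shoelace formula: 2A = Σ (x_i·y_{i+1} − x_{i+1}·y_i), indices taken mod 5.
Σ = (5) + (12) + (11) + (29) + (42) = 99
Area = |Σ|/2 = 49.5.

49.5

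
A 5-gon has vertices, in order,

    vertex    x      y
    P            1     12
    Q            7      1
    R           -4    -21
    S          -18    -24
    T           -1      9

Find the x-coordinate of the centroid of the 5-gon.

Apply Gauss's area formula. First the cross-terms c_i = x_i·y_{i+1} − x_{i+1}·y_i:
  -83, -143, -282, -186, -21  ⇒  2A = -715, A = -357.5.
Then Σ (x_i + x_{i+1})·c_i = 8645, so x̄ = 8645 / (6·(-357.5)) = -133/33.

-133/33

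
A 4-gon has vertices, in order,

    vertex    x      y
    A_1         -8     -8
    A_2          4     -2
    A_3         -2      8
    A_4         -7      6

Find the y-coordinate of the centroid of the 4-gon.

1/7

Apply the surveyor's formula. First the cross-terms c_i = x_i·y_{i+1} − x_{i+1}·y_i:
  48, 28, 44, 104  ⇒  2A = 224, A = 112.
Then Σ (y_i + y_{i+1})·c_i = 96, so ȳ = 96 / (6·112) = 1/7.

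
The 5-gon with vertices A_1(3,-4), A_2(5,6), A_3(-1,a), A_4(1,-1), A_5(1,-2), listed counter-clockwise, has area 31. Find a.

4

Write out the shoelace sum; only the two edges meeting at A_3 involve a:
2·Area = [(5·a − (-1)·6) + ((-1)·(-1) − 1·a)] + 39
       = 4·a + 46 = 62
⇒ a = 4.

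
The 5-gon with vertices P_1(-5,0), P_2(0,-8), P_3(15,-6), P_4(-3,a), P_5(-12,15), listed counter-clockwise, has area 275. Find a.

14

The doubled signed area Σ (x_i y_{i+1} − x_{i+1} y_i) is linear in a.
With a=0 it equals 172; the coefficient of a is 27 (from the two edges through P_4).
So 27·a + 172 = 2·275 = 550 ⇒ a = 14.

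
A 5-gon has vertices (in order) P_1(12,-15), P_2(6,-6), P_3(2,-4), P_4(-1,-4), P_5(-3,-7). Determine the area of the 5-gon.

Apply the shoelace (surveyor's) formula: 2A = Σ (x_i·y_{i+1} − x_{i+1}·y_i), indices taken mod 5.
Σ = (18) + (-12) + (-12) + (-5) + (129) = 118
Area = |Σ|/2 = 59.

59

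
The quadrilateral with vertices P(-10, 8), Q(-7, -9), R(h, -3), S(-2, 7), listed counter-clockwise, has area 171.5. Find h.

8

The doubled signed area Σ (x_i y_{i+1} − x_{i+1} y_i) is linear in h.
With h=0 it equals 215; the coefficient of h is 16 (from the two edges through R).
So 16·h + 215 = 2·171.5 = 343 ⇒ h = 8.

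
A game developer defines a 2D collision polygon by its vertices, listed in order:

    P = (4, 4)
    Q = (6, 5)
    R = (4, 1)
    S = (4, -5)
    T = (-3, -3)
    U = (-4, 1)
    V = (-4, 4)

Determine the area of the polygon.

Cross-terms: -4, -14, -24, -27, -15, -12, -32  ⇒  Σ = -128
Area = |Σ|/2 = 64.

64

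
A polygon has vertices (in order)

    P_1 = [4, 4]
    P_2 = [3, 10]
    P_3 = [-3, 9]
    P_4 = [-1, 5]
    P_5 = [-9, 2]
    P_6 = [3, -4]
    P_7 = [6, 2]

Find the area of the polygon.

Apply Gauss's area formula: 2A = Σ (x_i·y_{i+1} − x_{i+1}·y_i), indices taken mod 7.
P_1→P_2: (4)(10) − (3)(4) = 28
P_2→P_3: (3)(9) − (-3)(10) = 57
P_3→P_4: (-3)(5) − (-1)(9) = -6
P_4→P_5: (-1)(2) − (-9)(5) = 43
P_5→P_6: (-9)(-4) − (3)(2) = 30
P_6→P_7: (3)(2) − (6)(-4) = 30
P_7→P_1: (6)(4) − (4)(2) = 16
Σ = 198
Area = |Σ|/2 = 99.

99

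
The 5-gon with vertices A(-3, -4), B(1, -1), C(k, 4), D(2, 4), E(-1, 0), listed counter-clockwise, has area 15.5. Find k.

4

Write out the shoelace sum; only the two edges meeting at C involve k:
2·Area = [(1·4 − k·(-1)) + (k·4 − 2·4)] + 15
       = 5·k + 11 = 31
⇒ k = 4.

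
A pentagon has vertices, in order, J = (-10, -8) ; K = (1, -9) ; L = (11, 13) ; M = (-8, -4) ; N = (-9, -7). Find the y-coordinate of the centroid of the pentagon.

-232/219

Apply the surveyor's formula. First the cross-terms c_i = x_i·y_{i+1} − x_{i+1}·y_i:
  98, 112, 60, 20, 2  ⇒  2A = 292, A = 146.
Then Σ (y_i + y_{i+1})·c_i = -928, so ȳ = -928 / (6·146) = -232/219.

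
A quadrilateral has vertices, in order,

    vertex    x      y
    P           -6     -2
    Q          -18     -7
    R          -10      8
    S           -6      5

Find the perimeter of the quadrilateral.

|PQ| = √((-12)² + (-5)²) = √169 = 13
|QR| = √((8)² + (15)²) = √289 = 17
|RS| = √((4)² + (-3)²) = √25 = 5
|SP| = √((0)² + (-7)²) = √49 = 7
Perimeter = 13 + 17 + 5 + 7 = 42.

42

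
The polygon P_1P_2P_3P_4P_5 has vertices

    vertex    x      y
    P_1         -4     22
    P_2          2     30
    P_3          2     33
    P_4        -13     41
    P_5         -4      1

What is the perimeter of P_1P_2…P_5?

92

|P_1P_2| = √((6)² + (8)²) = √100 = 10
|P_2P_3| = √((0)² + (3)²) = √9 = 3
|P_3P_4| = √((-15)² + (8)²) = √289 = 17
|P_4P_5| = √((9)² + (-40)²) = √1681 = 41
|P_5P_1| = √((0)² + (21)²) = √441 = 21
Perimeter = 10 + 3 + 17 + 41 + 21 = 92.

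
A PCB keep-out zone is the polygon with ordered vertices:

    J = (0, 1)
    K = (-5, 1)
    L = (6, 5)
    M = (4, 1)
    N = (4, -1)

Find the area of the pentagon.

Apply the shoelace formula: 2A = Σ (x_i·y_{i+1} − x_{i+1}·y_i), indices taken mod 5.
Cross-terms: 5, -31, -14, -8, 4  ⇒  Σ = -44
Area = |Σ|/2 = 22.

22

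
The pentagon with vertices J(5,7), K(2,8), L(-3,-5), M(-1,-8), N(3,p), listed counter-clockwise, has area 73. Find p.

Write out the shoelace sum; only the two edges meeting at N involve p:
2·Area = [((-1)·p − 3·(-8)) + (3·7 − 5·p)] + 59
       = -6·p + 104 = 146
⇒ p = -7.

-7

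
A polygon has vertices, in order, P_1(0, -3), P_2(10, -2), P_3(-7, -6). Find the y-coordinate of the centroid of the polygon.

-11/3

Apply the shoelace formula. First the cross-terms c_i = x_i·y_{i+1} − x_{i+1}·y_i:
  30, -74, 21  ⇒  2A = -23, A = -11.5.
Then Σ (y_i + y_{i+1})·c_i = 253, so ȳ = 253 / (6·(-11.5)) = -11/3.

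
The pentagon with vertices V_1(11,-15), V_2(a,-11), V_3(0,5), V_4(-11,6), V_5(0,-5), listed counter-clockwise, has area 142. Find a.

Write out the shoelace sum; only the two edges meeting at V_2 involve a:
2·Area = [(11·(-11) − a·(-15)) + (a·5 − 0·(-11))] + 165
       = 20·a + 44 = 284
⇒ a = 12.

12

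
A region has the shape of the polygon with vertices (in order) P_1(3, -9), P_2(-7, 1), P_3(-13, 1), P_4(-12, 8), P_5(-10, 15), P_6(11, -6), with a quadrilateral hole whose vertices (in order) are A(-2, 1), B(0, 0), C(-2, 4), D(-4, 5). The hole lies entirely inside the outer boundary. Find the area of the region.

210

Outer boundary:
Apply the shoelace formula: 2A = Σ (x_i·y_{i+1} − x_{i+1}·y_i), indices taken mod 6.
Cross-terms: -60, 6, -92, -100, -105, -81  ⇒  Σ = -432
Area = |Σ|/2 = 216.
Hole:
Apply the shoelace formula: 2A = Σ (x_i·y_{i+1} − x_{i+1}·y_i), indices taken mod 4.
A→B: (-2)(0) − (0)(1) = 0
B→C: (0)(4) − (-2)(0) = 0
C→D: (-2)(5) − (-4)(4) = 6
D→A: (-4)(1) − (-2)(5) = 6
Σ = 12
Area = |Σ|/2 = 6.
Net area = 216 − 6 = 210.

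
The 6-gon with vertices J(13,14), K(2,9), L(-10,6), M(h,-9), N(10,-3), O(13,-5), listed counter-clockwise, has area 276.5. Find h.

Write out the shoelace sum; only the two edges meeting at M involve h:
2·Area = [((-10)·(-9) − h·6) + (h·(-3) − 10·(-9))] + 427
       = -9·h + 607 = 553
⇒ h = 6.

6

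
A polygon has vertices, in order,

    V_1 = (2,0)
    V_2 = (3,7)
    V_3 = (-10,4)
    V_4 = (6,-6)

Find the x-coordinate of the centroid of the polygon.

-23/18

Apply the surveyor's formula. First the cross-terms c_i = x_i·y_{i+1} − x_{i+1}·y_i:
  14, 82, 36, 12  ⇒  2A = 144, A = 72.
Then Σ (x_i + x_{i+1})·c_i = -552, so x̄ = -552 / (6·72) = -23/18.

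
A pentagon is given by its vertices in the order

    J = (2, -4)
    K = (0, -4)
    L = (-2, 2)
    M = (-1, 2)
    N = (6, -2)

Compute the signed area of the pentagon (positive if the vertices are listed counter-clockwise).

-24

Apply Gauss's area formula: 2A = Σ (x_i·y_{i+1} − x_{i+1}·y_i), indices taken mod 5.
Σ = (-8) + (-8) + (-2) + (-10) + (-20) = -48
Signed area = Σ/2 = -24 (negative ⇒ clockwise traversal).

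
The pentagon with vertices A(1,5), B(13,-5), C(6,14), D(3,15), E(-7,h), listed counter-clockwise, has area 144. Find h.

The doubled signed area Σ (x_i y_{i+1} − x_{i+1} y_i) is linear in h.
With h=0 it equals 260; the coefficient of h is 2 (from the two edges through E).
So 2·h + 260 = 2·144 = 288 ⇒ h = 14.

14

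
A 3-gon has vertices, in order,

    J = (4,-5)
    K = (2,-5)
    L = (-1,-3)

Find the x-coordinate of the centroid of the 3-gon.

Apply the shoelace (surveyor's) formula. First the cross-terms c_i = x_i·y_{i+1} − x_{i+1}·y_i:
  -10, -11, 17  ⇒  2A = -4, A = -2.
Then Σ (x_i + x_{i+1})·c_i = -20, so x̄ = -20 / (6·(-2)) = 5/3.

5/3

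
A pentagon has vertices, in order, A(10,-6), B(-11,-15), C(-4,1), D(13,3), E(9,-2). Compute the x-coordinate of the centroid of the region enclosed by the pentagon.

Apply the shoelace (surveyor's) formula. First the cross-terms c_i = x_i·y_{i+1} − x_{i+1}·y_i:
  -216, -71, -25, -53, -34  ⇒  2A = -399, A = -199.5.
Then Σ (x_i + x_{i+1})·c_i = -756, so x̄ = -756 / (6·(-199.5)) = 12/19.

12/19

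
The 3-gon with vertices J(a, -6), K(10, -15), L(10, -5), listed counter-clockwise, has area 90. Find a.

-8

Write out the shoelace sum; only the two edges meeting at J involve a:
2·Area = [(10·(-6) − a·(-5)) + (a·(-15) − 10·(-6))] + 100
       = -10·a + 100 = 180
⇒ a = -8.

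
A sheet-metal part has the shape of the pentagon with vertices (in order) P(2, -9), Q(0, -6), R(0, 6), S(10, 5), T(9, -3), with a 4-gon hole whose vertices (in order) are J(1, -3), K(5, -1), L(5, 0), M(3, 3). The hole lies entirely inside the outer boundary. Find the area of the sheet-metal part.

100

Outer boundary:
Σ = (-12) + (0) + (-60) + (-75) + (-75) = -222
Area = |Σ|/2 = 111.
Hole:
Apply the shoelace formula: 2A = Σ (x_i·y_{i+1} − x_{i+1}·y_i), indices taken mod 4.
Σ = (14) + (5) + (15) + (-12) = 22
Area = |Σ|/2 = 11.
Net area = 111 − 11 = 100.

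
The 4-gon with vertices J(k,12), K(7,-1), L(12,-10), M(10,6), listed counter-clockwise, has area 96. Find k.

-6

Write out the shoelace sum; only the two edges meeting at J involve k:
2·Area = [(10·12 − k·6) + (k·(-1) − 7·12)] + 114
       = -7·k + 150 = 192
⇒ k = -6.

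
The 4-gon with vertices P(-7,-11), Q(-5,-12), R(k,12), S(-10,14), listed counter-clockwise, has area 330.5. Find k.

The doubled signed area Σ (x_i y_{i+1} − x_{i+1} y_i) is linear in k.
With k=0 it equals 297; the coefficient of k is 26 (from the two edges through R).
So 26·k + 297 = 2·330.5 = 661 ⇒ k = 14.

14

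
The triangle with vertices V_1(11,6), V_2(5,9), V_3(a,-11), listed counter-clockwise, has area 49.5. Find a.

12

The doubled signed area Σ (x_i y_{i+1} − x_{i+1} y_i) is linear in a.
With a=0 it equals 135; the coefficient of a is -3 (from the two edges through V_3).
So -3·a + 135 = 2·49.5 = 99 ⇒ a = 12.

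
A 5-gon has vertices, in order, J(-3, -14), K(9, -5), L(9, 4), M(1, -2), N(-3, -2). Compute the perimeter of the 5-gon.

|JK| = √((12)² + (9)²) = √225 = 15
|KL| = √((0)² + (9)²) = √81 = 9
|LM| = √((-8)² + (-6)²) = √100 = 10
|MN| = √((-4)² + (0)²) = √16 = 4
|NJ| = √((0)² + (-12)²) = √144 = 12
Perimeter = 15 + 9 + 10 + 4 + 12 = 50.

50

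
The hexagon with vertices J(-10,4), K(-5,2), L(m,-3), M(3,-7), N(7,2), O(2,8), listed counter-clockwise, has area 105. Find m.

The doubled signed area Σ (x_i y_{i+1} − x_{i+1} y_i) is linear in m.
With m=0 it equals 219; the coefficient of m is -9 (from the two edges through L).
So -9·m + 219 = 2·105 = 210 ⇒ m = 1.

1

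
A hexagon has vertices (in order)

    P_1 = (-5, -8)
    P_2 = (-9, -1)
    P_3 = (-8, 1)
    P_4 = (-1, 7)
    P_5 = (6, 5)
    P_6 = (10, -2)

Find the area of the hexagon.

169

Apply the surveyor's formula: 2A = Σ (x_i·y_{i+1} − x_{i+1}·y_i), indices taken mod 6.
P_1→P_2: (-5)(-1) − (-9)(-8) = -67
P_2→P_3: (-9)(1) − (-8)(-1) = -17
P_3→P_4: (-8)(7) − (-1)(1) = -55
P_4→P_5: (-1)(5) − (6)(7) = -47
P_5→P_6: (6)(-2) − (10)(5) = -62
P_6→P_1: (10)(-8) − (-5)(-2) = -90
Σ = -338
Area = |Σ|/2 = 169.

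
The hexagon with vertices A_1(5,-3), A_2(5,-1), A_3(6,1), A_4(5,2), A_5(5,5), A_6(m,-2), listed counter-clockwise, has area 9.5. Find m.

3

The doubled signed area Σ (x_i y_{i+1} − x_{i+1} y_i) is linear in m.
With m=0 it equals 43; the coefficient of m is -8 (from the two edges through A_6).
So -8·m + 43 = 2·9.5 = 19 ⇒ m = 3.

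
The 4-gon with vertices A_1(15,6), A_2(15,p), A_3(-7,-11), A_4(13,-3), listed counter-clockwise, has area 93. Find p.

7

The doubled signed area Σ (x_i y_{i+1} − x_{i+1} y_i) is linear in p.
With p=0 it equals 32; the coefficient of p is 22 (from the two edges through A_2).
So 22·p + 32 = 2·93 = 186 ⇒ p = 7.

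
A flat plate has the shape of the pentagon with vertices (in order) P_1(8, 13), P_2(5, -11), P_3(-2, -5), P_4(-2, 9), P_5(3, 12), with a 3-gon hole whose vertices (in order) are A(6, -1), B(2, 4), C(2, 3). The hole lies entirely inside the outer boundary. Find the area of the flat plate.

Outer boundary:
Σ = (-153) + (-47) + (-28) + (-51) + (-57) = -336
Area = |Σ|/2 = 168.
Hole:
A→B: (6)(4) − (2)(-1) = 26
B→C: (2)(3) − (2)(4) = -2
C→A: (2)(-1) − (6)(3) = -20
Σ = 4
Area = |Σ|/2 = 2.
Net area = 168 − 2 = 166.

166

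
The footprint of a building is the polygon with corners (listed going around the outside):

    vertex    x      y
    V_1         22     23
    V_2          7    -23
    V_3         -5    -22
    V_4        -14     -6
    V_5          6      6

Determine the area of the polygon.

Apply Gauss's area formula: 2A = Σ (x_i·y_{i+1} − x_{i+1}·y_i), indices taken mod 5.
V_1→V_2: (22)(-23) − (7)(23) = -667
V_2→V_3: (7)(-22) − (-5)(-23) = -269
V_3→V_4: (-5)(-6) − (-14)(-22) = -278
V_4→V_5: (-14)(6) − (6)(-6) = -48
V_5→V_1: (6)(23) − (22)(6) = 6
Σ = -1256
Area = |Σ|/2 = 628.

628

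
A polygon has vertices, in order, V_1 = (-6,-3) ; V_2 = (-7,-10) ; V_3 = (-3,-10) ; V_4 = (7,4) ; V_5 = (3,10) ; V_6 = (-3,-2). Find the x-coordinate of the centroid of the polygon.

-17/162

Apply the shoelace (surveyor's) formula. First the cross-terms c_i = x_i·y_{i+1} − x_{i+1}·y_i:
  39, 40, 58, 58, 24, -3  ⇒  2A = 216, A = 108.
Then Σ (x_i + x_{i+1})·c_i = -68, so x̄ = -68 / (6·108) = -17/162.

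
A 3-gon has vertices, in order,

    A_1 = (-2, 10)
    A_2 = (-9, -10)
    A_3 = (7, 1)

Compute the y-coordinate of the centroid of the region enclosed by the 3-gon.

1/3

Apply the surveyor's formula. First the cross-terms c_i = x_i·y_{i+1} − x_{i+1}·y_i:
  110, 61, 72  ⇒  2A = 243, A = 121.5.
Then Σ (y_i + y_{i+1})·c_i = 243, so ȳ = 243 / (6·121.5) = 1/3.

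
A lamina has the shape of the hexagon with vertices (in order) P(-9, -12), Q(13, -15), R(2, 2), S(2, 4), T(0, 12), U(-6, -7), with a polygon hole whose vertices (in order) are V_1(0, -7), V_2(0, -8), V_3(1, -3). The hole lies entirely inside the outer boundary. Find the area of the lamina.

227.5

Outer boundary:
Σ = (291) + (56) + (4) + (24) + (72) + (9) = 456
Area = |Σ|/2 = 228.
Hole:
Apply the surveyor's formula: 2A = Σ (x_i·y_{i+1} − x_{i+1}·y_i), indices taken mod 3.
Cross-terms: 0, 8, -7  ⇒  Σ = 1
Area = |Σ|/2 = 0.5.
Net area = 228 − 0.5 = 227.5.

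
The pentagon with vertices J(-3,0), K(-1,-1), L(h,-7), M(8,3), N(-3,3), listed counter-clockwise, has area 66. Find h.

6

The doubled signed area Σ (x_i y_{i+1} − x_{i+1} y_i) is linear in h.
With h=0 it equals 108; the coefficient of h is 4 (from the two edges through L).
So 4·h + 108 = 2·66 = 132 ⇒ h = 6.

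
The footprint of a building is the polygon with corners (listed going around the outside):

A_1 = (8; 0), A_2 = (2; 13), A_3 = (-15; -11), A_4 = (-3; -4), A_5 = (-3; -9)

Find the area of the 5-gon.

195.5

A_1→A_2: (8)(13) − (2)(0) = 104
A_2→A_3: (2)(-11) − (-15)(13) = 173
A_3→A_4: (-15)(-4) − (-3)(-11) = 27
A_4→A_5: (-3)(-9) − (-3)(-4) = 15
A_5→A_1: (-3)(0) − (8)(-9) = 72
Σ = 391
Area = |Σ|/2 = 195.5.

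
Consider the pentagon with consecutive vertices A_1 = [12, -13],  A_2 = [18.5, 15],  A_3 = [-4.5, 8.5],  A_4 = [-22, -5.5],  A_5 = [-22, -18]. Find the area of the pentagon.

A_1→A_2: (12)(15) − (18.5)(-13) = 420.5
A_2→A_3: (18.5)(8.5) − (-4.5)(15) = 224.75
A_3→A_4: (-4.5)(-5.5) − (-22)(8.5) = 211.75
A_4→A_5: (-22)(-18) − (-22)(-5.5) = 275
A_5→A_1: (-22)(-13) − (12)(-18) = 502
Σ = 1634
Area = |Σ|/2 = 817.

817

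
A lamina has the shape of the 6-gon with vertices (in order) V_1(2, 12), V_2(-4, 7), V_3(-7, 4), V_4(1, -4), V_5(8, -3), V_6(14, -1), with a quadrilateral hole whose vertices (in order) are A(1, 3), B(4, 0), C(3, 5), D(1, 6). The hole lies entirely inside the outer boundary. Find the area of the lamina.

167

Outer boundary:
Apply the shoelace formula: 2A = Σ (x_i·y_{i+1} − x_{i+1}·y_i), indices taken mod 6.
Cross-terms: 62, 33, 24, 29, 34, 170  ⇒  Σ = 352
Area = |Σ|/2 = 176.
Hole:
Apply the shoelace formula: 2A = Σ (x_i·y_{i+1} − x_{i+1}·y_i), indices taken mod 4.
Cross-terms: -12, 20, 13, -3  ⇒  Σ = 18
Area = |Σ|/2 = 9.
Net area = 176 − 9 = 167.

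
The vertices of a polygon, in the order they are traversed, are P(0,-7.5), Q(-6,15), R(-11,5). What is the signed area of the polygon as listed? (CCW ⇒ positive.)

Apply the shoelace formula: 2A = Σ (x_i·y_{i+1} − x_{i+1}·y_i), indices taken mod 3.
Σ = (-45) + (135) + (82.5) = 172.5
Signed area = Σ/2 = 86.25 (positive ⇒ counter-clockwise traversal).

86.25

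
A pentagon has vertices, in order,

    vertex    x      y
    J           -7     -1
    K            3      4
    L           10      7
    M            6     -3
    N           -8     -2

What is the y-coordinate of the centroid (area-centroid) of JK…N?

187/237

Apply the shoelace (surveyor's) formula. First the cross-terms c_i = x_i·y_{i+1} − x_{i+1}·y_i:
  -25, -19, -72, -36, -6  ⇒  2A = -158, A = -79.
Then Σ (y_i + y_{i+1})·c_i = -374, so ȳ = -374 / (6·(-79)) = 187/237.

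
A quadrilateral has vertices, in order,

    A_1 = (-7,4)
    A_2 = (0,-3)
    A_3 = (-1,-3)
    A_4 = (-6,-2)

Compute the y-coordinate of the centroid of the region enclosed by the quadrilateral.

-43/108

Apply the shoelace (surveyor's) formula. First the cross-terms c_i = x_i·y_{i+1} − x_{i+1}·y_i:
  21, -3, -16, -38  ⇒  2A = -36, A = -18.
Then Σ (y_i + y_{i+1})·c_i = 43, so ȳ = 43 / (6·(-18)) = -43/108.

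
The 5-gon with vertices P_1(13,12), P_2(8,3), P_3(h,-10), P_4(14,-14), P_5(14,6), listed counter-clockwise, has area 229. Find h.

The doubled signed area Σ (x_i y_{i+1} − x_{i+1} y_i) is linear in h.
With h=0 it equals 373; the coefficient of h is -17 (from the two edges through P_3).
So -17·h + 373 = 2·229 = 458 ⇒ h = -5.

-5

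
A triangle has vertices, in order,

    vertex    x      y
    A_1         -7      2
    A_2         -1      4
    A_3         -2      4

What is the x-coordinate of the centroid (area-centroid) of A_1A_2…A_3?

Apply the surveyor's formula. First the cross-terms c_i = x_i·y_{i+1} − x_{i+1}·y_i:
  -26, 4, 24  ⇒  2A = 2, A = 1.
Then Σ (x_i + x_{i+1})·c_i = -20, so x̄ = -20 / (6·1) = -10/3.

-10/3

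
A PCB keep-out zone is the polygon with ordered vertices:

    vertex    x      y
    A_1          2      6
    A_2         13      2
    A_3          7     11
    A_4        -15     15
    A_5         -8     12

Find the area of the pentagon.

Σ = (-74) + (129) + (270) + (-60) + (-72) = 193
Area = |Σ|/2 = 96.5.

96.5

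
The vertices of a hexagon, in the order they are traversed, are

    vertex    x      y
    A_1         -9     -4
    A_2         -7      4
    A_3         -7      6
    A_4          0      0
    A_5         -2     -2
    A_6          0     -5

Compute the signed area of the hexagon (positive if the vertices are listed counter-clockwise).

Apply the shoelace (surveyor's) formula: 2A = Σ (x_i·y_{i+1} − x_{i+1}·y_i), indices taken mod 6.
Cross-terms: -64, -14, 0, 0, 10, -45  ⇒  Σ = -113
Signed area = Σ/2 = -56.5 (negative ⇒ clockwise traversal).

-56.5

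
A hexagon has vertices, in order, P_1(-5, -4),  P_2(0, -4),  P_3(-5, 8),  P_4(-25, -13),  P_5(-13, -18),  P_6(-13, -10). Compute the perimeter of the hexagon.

78

|P_1P_2| = √((5)² + (0)²) = √25 = 5
|P_2P_3| = √((-5)² + (12)²) = √169 = 13
|P_3P_4| = √((-20)² + (-21)²) = √841 = 29
|P_4P_5| = √((12)² + (-5)²) = √169 = 13
|P_5P_6| = √((0)² + (8)²) = √64 = 8
|P_6P_1| = √((8)² + (6)²) = √100 = 10
Perimeter = 5 + 13 + 29 + 13 + 8 + 10 = 78.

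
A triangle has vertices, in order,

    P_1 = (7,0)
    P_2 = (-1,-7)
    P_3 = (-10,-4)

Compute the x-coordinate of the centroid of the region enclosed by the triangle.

Apply Gauss's area formula. First the cross-terms c_i = x_i·y_{i+1} − x_{i+1}·y_i:
  -49, -66, 28  ⇒  2A = -87, A = -43.5.
Then Σ (x_i + x_{i+1})·c_i = 348, so x̄ = 348 / (6·(-43.5)) = -4/3.

-4/3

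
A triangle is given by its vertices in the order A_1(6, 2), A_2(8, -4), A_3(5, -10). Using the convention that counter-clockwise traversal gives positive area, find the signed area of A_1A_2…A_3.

Cross-terms: -40, -60, 70  ⇒  Σ = -30
Signed area = Σ/2 = -15 (negative ⇒ clockwise traversal).

-15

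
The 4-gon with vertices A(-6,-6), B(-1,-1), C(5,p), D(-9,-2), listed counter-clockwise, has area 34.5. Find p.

The doubled signed area Σ (x_i y_{i+1} − x_{i+1} y_i) is linear in p.
With p=0 it equals 37; the coefficient of p is 8 (from the two edges through C).
So 8·p + 37 = 2·34.5 = 69 ⇒ p = 4.

4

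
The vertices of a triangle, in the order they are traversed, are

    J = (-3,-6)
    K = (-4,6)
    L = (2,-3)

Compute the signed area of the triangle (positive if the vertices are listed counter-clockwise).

-31.5

Apply the shoelace formula: 2A = Σ (x_i·y_{i+1} − x_{i+1}·y_i), indices taken mod 3.
Σ = (-42) + (0) + (-21) = -63
Signed area = Σ/2 = -31.5 (negative ⇒ clockwise traversal).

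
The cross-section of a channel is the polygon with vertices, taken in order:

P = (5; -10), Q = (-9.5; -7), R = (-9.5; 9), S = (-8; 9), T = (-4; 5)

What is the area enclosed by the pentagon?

142.25

Σ = (-130) + (-152) + (-13.5) + (-4) + (15) = -284.5
Area = |Σ|/2 = 142.25.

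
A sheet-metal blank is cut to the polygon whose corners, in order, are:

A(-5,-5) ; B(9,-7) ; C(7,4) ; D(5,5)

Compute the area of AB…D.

90

Cross-terms: 80, 85, 15, 0  ⇒  Σ = 180
Area = |Σ|/2 = 90.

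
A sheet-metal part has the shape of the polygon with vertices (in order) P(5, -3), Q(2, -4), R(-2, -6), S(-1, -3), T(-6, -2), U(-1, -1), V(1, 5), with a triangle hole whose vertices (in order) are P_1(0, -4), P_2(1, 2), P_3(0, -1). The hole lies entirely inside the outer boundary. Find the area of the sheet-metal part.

Outer boundary:
Apply Gauss's area formula: 2A = Σ (x_i·y_{i+1} − x_{i+1}·y_i), indices taken mod 7.
P→Q: (5)(-4) − (2)(-3) = -14
Q→R: (2)(-6) − (-2)(-4) = -20
R→S: (-2)(-3) − (-1)(-6) = 0
S→T: (-1)(-2) − (-6)(-3) = -16
T→U: (-6)(-1) − (-1)(-2) = 4
U→V: (-1)(5) − (1)(-1) = -4
V→P: (1)(-3) − (5)(5) = -28
Σ = -78
Area = |Σ|/2 = 39.
Hole:
Apply the shoelace formula: 2A = Σ (x_i·y_{i+1} − x_{i+1}·y_i), indices taken mod 3.
P_1→P_2: (0)(2) − (1)(-4) = 4
P_2→P_3: (1)(-1) − (0)(2) = -1
P_3→P_1: (0)(-4) − (0)(-1) = 0
Σ = 3
Area = |Σ|/2 = 1.5.
Net area = 39 − 1.5 = 37.5.

37.5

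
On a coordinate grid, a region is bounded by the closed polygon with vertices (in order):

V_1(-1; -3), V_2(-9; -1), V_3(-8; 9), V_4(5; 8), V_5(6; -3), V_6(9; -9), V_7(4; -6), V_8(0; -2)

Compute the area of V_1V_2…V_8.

171

Apply the shoelace formula: 2A = Σ (x_i·y_{i+1} − x_{i+1}·y_i), indices taken mod 8.
Σ = (-26) + (-89) + (-109) + (-63) + (-27) + (-18) + (-8) + (-2) = -342
Area = |Σ|/2 = 171.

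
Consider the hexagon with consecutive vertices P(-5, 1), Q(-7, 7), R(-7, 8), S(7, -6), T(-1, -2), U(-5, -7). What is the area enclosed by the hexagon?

56

Σ = (-28) + (-7) + (-14) + (-20) + (-3) + (-40) = -112
Area = |Σ|/2 = 56.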